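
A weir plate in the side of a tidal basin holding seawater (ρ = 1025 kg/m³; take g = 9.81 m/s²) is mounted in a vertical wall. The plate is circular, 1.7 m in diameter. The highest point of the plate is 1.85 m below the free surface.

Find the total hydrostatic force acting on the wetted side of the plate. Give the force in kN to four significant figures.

F ≈ 61.62 kN

γ = ρg = 1025 × 9.81 / 1000 = 10.05525 kN/m³.
The centroid is at the centre, 0.85 m below the top of the plate, so the centroid depth is h_c = 1.85 + 0.85 = 2.7 m.
A = π(0.85)² = 2.2698 m².
Resultant F = γ·h_c·A = 10.05525 × 2.7 × 2.2698 = 61.6232 kN.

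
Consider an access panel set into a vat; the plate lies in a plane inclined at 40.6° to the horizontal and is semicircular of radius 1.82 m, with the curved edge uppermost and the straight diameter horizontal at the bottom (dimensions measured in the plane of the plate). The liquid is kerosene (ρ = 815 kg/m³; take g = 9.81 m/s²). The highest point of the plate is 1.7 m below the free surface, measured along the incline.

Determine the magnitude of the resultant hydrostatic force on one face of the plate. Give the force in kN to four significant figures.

F ≈ 74.38 kN

γ = ρg = 815 × 9.81 / 1000 = 7.99515 kN/m³.
Let θ = 40.6° be the plate's angle to the horizontal; measure y along the incline from where the plane meets the free surface. Vertical depth h = y·sinθ with sinθ = 0.650774.
The centroid lies 4r/(3π) = 0.772432 m above the diameter, so r − 4r/(3π) = 1.82 − 0.772432 = 1.04757 m below the topmost point, so y_c = 1.7 + 1.04757 = 2.74757 m and h_c = 2.74757 × 0.650774 = 1.78805 m.
A = πr²/2 = π × 1.82²/2 = 5.20311 m².
Resultant F = γ·h_c·A = 7.99515 × 1.78805 × 5.20311 = 74.3822 kN.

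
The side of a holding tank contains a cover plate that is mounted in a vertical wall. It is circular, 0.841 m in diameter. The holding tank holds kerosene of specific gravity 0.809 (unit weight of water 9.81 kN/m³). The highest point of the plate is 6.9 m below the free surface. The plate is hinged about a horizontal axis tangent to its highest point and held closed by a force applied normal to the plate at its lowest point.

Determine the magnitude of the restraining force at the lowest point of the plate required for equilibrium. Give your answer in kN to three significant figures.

γ = 0.809 × 9.81 = 7.93629 kN/m³.
The centroid is at the centre, 0.4205 m below the top of the plate, so the centroid depth is h_c = 6.9 + 0.4205 = 7.3205 m.
A = π(0.4205)² = 0.555497 m².
Resultant F = γ·h_c·A = 7.93629 × 7.3205 × 0.555497 = 32.273 kN.
I_c = πr⁴/4 = π × 0.4205⁴/4 = 0.0245558 m⁴.
Centre of pressure: y_p = y_c + I_c/(y_c·A) = 7.3205 + 0.0245558/(7.3205 × 0.555497) = 7.3205 + 0.00603854 = 7.32654 m along the plane.
The resultant acts 0.4205 + 0.00603854 = 0.426539 m (along the plate) below the hinge at the top edge, so the moment about the hinge is M = F × 0.426539 = 32.273 × 0.426539 = 13.7657 kN·m.
A normal force at the bottom, 0.841 m from the hinge, must supply this moment: P = 13.7657/0.841 = 16.3683 kN.

P ≈ 16.4 kN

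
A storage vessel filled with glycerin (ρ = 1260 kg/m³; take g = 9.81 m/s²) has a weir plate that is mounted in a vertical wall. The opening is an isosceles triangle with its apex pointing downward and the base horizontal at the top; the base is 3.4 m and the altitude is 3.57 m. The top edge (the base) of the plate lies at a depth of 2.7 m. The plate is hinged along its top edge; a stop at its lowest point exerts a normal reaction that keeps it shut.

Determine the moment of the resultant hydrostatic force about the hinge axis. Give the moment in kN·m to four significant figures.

γ = ρg = 1260 × 9.81 / 1000 = 12.3606 kN/m³.
With the apex down, the centroid sits h/3 = 3.57/3 = 1.19 m below the base (the top edge), so the centroid depth is h_c = 2.7 + 1.19 = 3.89 m.
A = ½ × 3.4 × 3.57 = 6.069 m².
Resultant F = γ·h_c·A = 12.3606 × 3.89 × 6.069 = 291.814 kN.
I_c = b·h³/36 = 3.4 × 3.57³/36 = 4.29716 m⁴.
Centre of pressure: y_p = y_c + I_c/(y_c·A) = 3.89 + 4.29716/(3.89 × 6.069) = 3.89 + 0.182018 = 4.07202 m along the plane.
The resultant acts 1.19 + 0.182018 = 1.37202 m (along the plate) below the hinge at the top edge, so the moment about the hinge is M = F × 1.37202 = 291.814 × 1.37202 = 400.375 kN·m.

M ≈ 400.4 kN·m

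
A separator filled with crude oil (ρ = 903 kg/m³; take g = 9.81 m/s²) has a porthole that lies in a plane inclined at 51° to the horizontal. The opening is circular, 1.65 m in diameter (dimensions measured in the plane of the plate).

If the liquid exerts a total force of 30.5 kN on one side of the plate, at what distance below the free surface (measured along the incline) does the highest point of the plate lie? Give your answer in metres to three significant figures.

γ = ρg = 903 × 9.81 / 1000 = 8.85843 kN/m³.
A = π(0.825)² = 2.13825 m².
From F = γ·h_c·A, the centroid depth is h_c = 30.5/(8.85843 × 2.13825) = 1.61022 m.
Let θ = 51° be the plate's angle to the horizontal; measure y along the incline from where the plane meets the free surface. Vertical depth h = y·sinθ with sinθ = 0.777146.
Along the incline, y_c = h_c/sinθ = 1.61022/0.777146 = 2.07197 m.
The centroid is at the centre, 0.825 m below the top of the plate, so the highest point sits at y_top = 2.07197 − 0.825 = 1.24697 m along the incline.

y_top ≈ 1.25 m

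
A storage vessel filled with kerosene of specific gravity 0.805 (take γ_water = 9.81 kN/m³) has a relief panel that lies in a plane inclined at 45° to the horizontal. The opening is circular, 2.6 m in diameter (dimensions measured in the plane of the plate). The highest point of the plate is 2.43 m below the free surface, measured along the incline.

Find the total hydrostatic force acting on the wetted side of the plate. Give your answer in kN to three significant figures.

F ≈ 111 kN

γ = 0.805 × 9.81 = 7.89705 kN/m³.
Let θ = 45° be the plate's angle to the horizontal; measure y along the incline from where the plane meets the free surface. Vertical depth h = y·sinθ with sinθ = 0.707107.
The centroid is at the centre, 1.3 m below the top of the plate, so y_c = 2.43 + 1.3 = 3.73 m and h_c = 3.73 × 0.707107 = 2.63751 m.
A = π(1.3)² = 5.30929 m².
Resultant F = γ·h_c·A = 7.89705 × 2.63751 × 5.30929 = 110.585 kN.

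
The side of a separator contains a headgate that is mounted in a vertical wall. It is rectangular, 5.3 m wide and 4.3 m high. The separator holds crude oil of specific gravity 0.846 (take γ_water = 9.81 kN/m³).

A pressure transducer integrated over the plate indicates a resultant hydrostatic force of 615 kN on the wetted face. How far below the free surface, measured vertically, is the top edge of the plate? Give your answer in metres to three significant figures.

d_top ≈ 1.10 m

γ = 0.846 × 9.81 = 8.29926 kN/m³.
A = 5.3 × 4.3 = 22.79 m².
From F = γ·h_c·A, the centroid depth is h_c = 615/(8.29926 × 22.79) = 3.25156 m.
The centroid lies 4.3/2 = 2.15 m below the top edge, so the top edge sits at h_top = 3.25156 − 2.15 = 1.10156 m below the surface.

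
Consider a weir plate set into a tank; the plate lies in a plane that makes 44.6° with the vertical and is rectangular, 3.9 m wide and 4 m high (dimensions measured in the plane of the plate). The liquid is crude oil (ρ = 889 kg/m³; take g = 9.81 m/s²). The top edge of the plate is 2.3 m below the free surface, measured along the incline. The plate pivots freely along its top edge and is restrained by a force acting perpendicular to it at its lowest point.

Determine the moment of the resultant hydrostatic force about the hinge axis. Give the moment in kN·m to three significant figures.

M ≈ 962 kN·m

γ = ρg = 889 × 9.81 / 1000 = 8.72109 kN/m³.
The plate makes 44.6° with the vertical, i.e. θ = 90° − 44.6° = 45.4° to the horizontal. Measuring y along the incline from the free-surface line, vertical depth h = y·sinθ with sinθ = 0.712026.
The centroid lies 4/2 = 2 m below the top edge, so y_c = 2.3 + 2 = 4.3 m and h_c = 4.3 × 0.712026 = 3.06171 m.
A = 3.9 × 4 = 15.6 m².
Resultant F = γ·h_c·A = 8.72109 × 3.06171 × 15.6 = 416.543 kN.
I_c = b·h³/12 = 3.9 × 4³/12 = 20.8 m⁴.
Centre of pressure: y_p = y_c + I_c/(y_c·A) = 4.3 + 20.8/(4.3 × 15.6) = 4.3 + 0.310078 = 4.61008 m along the plane.
The resultant acts 2 + 0.310078 = 2.31008 m (along the plate) below the hinge at the top edge, so the moment about the hinge is M = F × 2.31008 = 416.543 × 2.31008 = 962.248 kN·m.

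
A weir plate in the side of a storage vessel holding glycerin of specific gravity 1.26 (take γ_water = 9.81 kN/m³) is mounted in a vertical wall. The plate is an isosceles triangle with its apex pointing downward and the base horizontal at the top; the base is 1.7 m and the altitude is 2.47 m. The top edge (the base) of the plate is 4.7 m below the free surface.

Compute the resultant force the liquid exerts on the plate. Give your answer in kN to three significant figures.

γ = 1.26 × 9.81 = 12.3606 kN/m³.
With the apex down, the centroid sits h/3 = 2.47/3 = 0.823333 m below the base (the top edge), so the centroid depth is h_c = 4.7 + 0.823333 = 5.52333 m.
A = ½ × 1.7 × 2.47 = 2.0995 m².
Resultant F = γ·h_c·A = 12.3606 × 5.52333 × 2.0995 = 143.336 kN.

F ≈ 143 kN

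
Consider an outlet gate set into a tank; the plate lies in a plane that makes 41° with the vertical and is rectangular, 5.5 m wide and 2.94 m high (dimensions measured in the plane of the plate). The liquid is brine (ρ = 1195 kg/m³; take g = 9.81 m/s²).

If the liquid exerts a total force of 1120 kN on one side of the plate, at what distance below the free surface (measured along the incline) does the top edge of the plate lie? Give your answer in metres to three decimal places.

y_top ≈ 6.359 m

γ = ρg = 1195 × 9.81 / 1000 = 11.72295 kN/m³.
A = 5.5 × 2.94 = 16.17 m².
From F = γ·h_c·A, the centroid depth is h_c = 1120/(11.72295 × 16.17) = 5.90842 m.
The plate makes 41° with the vertical, i.e. θ = 90° − 41° = 49° to the horizontal. Measuring y along the incline from the free-surface line, vertical depth h = y·sinθ with sinθ = 0.754710.
Along the incline, y_c = h_c/sinθ = 5.90842/0.754710 = 7.82873 m.
The centroid lies 2.94/2 = 1.47 m below the top edge, so the top edge sits at y_top = 7.82873 − 1.47 = 6.35873 m along the incline.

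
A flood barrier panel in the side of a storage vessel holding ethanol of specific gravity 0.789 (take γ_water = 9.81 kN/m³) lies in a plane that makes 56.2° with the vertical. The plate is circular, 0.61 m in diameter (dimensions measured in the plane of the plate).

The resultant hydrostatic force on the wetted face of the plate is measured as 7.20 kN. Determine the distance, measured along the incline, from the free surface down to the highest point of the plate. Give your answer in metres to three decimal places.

γ = 0.789 × 9.81 = 7.74009 kN/m³.
A = π(0.305)² = 0.292247 m².
From F = γ·h_c·A, the centroid depth is h_c = 7.20/(7.74009 × 0.292247) = 3.183 m.
The plate makes 56.2° with the vertical, i.e. θ = 90° − 56.2° = 33.8° to the horizontal. Measuring y along the incline from the free-surface line, vertical depth h = y·sinθ with sinθ = 0.556296.
Along the incline, y_c = h_c/sinθ = 3.183/0.556296 = 5.72177 m.
The centroid is at the centre, 0.305 m below the top of the plate, so the highest point sits at y_top = 5.72177 − 0.305 = 5.41677 m along the incline.

y_top ≈ 5.417 m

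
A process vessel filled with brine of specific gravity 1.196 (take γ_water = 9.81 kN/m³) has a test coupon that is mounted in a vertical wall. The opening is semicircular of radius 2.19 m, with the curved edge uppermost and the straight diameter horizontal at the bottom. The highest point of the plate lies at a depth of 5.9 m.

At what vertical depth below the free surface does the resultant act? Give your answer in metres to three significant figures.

h_p = 7.21 m

γ = 1.196 × 9.81 = 11.73276 kN/m³.
The centroid lies 4r/(3π) = 0.929465 m above the diameter, so r − 4r/(3π) = 2.19 − 0.929465 = 1.26053 m below the topmost point, so the centroid depth is h_c = 5.9 + 1.26053 = 7.16053 m.
A = πr²/2 = π × 2.19²/2 = 7.5337 m².
Resultant F = γ·h_c·A = 11.73276 × 7.16053 × 7.5337 = 632.927 kN.
I_c = (π/8 − 8/(9π))·r⁴ = 0.109757 × 2.19⁴ = 2.52469 m⁴.
Centre of pressure: y_p = y_c + I_c/(y_c·A) = 7.16053 + 2.52469/(7.16053 × 7.5337) = 7.16053 + 0.0468009 = 7.20733 m along the plane.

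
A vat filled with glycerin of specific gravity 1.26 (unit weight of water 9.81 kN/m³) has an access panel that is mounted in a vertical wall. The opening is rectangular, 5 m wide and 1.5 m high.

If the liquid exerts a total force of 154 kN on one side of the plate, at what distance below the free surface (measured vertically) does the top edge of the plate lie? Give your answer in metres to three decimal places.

γ = 1.26 × 9.81 = 12.3606 kN/m³.
A = 5 × 1.5 = 7.5 m².
From F = γ·h_c·A, the centroid depth is h_c = 154/(12.3606 × 7.5) = 1.66119 m.
The centroid lies 1.5/2 = 0.75 m below the top edge, so the top edge sits at h_top = 1.66119 − 0.75 = 0.91119 m below the surface.

d_top ≈ 0.911 m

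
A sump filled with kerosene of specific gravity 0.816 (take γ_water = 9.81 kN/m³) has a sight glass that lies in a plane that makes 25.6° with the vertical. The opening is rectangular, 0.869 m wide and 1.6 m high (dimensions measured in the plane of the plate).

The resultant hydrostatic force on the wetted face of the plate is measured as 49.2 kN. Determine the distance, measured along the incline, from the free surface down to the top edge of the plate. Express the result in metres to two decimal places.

y_top ≈ 4.10 m

γ = 0.816 × 9.81 = 8.00496 kN/m³.
A = 0.869 × 1.6 = 1.3904 m².
From F = γ·h_c·A, the centroid depth is h_c = 49.2/(8.00496 × 1.3904) = 4.42045 m.
The plate makes 25.6° with the vertical, i.e. θ = 90° − 25.6° = 64.4° to the horizontal. Measuring y along the incline from the free-surface line, vertical depth h = y·sinθ with sinθ = 0.901833.
Along the incline, y_c = h_c/sinθ = 4.42045/0.901833 = 4.90163 m.
The centroid lies 1.6/2 = 0.8 m below the top edge, so the top edge sits at y_top = 4.90163 − 0.8 = 4.10163 m along the incline.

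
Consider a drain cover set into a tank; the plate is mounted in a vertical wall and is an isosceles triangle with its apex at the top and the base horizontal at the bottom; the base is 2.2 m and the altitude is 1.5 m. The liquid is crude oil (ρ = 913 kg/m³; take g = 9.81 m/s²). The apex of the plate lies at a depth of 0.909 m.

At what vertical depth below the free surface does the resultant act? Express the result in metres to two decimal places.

h_p = 1.97 m

γ = ρg = 913 × 9.81 / 1000 = 8.95653 kN/m³.
With the apex up, the centroid sits 2h/3 = 2 × 1.5/3 = 1 m below the apex, so the centroid depth is h_c = 0.909 + 1 = 1.909 m.
A = ½ × 2.2 × 1.5 = 1.65 m².
Resultant F = γ·h_c·A = 8.95653 × 1.909 × 1.65 = 28.2117 kN.
I_c = b·h³/36 = 2.2 × 1.5³/36 = 0.20625 m⁴.
Centre of pressure: y_p = y_c + I_c/(y_c·A) = 1.909 + 0.20625/(1.909 × 1.65) = 1.909 + 0.0654793 = 1.97448 m along the plane.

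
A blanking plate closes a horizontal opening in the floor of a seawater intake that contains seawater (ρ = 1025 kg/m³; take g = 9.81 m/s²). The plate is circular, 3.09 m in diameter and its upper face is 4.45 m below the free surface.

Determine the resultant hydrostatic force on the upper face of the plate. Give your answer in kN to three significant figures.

F ≈ 336 kN

γ = ρg = 1025 × 9.81 / 1000 = 10.05525 kN/m³.
The plate is horizontal, so pressure is uniform at p = γ·h = 10.05525 × 4.45 = 44.7459 kN/m².
A = π(1.545)² = 7.49906 m².
F = p·A = 44.7459 × 7.49906 = 335.552 kN.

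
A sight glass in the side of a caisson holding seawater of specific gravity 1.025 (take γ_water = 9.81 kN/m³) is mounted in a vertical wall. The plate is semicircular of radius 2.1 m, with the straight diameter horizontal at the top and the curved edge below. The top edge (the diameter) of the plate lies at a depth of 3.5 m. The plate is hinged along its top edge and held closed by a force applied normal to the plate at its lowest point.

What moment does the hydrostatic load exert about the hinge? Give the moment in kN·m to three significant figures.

M ≈ 294 kN·m

γ = 1.025 × 9.81 = 10.05525 kN/m³.
The centroid of a semicircle lies 4r/(3π) = 0.891268 m from the diameter, here below the top edge, so the centroid depth is h_c = 3.5 + 0.891268 = 4.39127 m.
A = πr²/2 = π × 2.1²/2 = 6.92721 m².
Resultant F = γ·h_c·A = 10.05525 × 4.39127 × 6.92721 = 305.873 kN.
I_c = (π/8 − 8/(9π))·r⁴ = 0.109757 × 2.1⁴ = 2.13457 m⁴.
Centre of pressure: y_p = y_c + I_c/(y_c·A) = 4.39127 + 2.13457/(4.39127 × 6.92721) = 4.39127 + 0.0701717 = 4.46144 m along the plane.
The resultant acts 0.891268 + 0.0701717 = 0.96144 m (along the plate) below the hinge at the top edge, so the moment about the hinge is M = F × 0.96144 = 305.873 × 0.96144 = 294.079 kN·m.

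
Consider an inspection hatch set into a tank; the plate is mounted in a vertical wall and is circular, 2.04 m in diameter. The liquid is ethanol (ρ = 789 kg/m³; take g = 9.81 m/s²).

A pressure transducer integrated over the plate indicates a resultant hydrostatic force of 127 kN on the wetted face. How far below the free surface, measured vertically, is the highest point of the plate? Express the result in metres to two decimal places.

d_top ≈ 4.00 m

γ = ρg = 789 × 9.81 / 1000 = 7.74009 kN/m³.
A = π(1.02)² = 3.26851 m².
From F = γ·h_c·A, the centroid depth is h_c = 127/(7.74009 × 3.26851) = 5.02005 m.
The centroid is at the centre, 1.02 m below the top of the plate, so the highest point sits at h_top = 5.02005 − 1.02 = 4.00005 m below the surface.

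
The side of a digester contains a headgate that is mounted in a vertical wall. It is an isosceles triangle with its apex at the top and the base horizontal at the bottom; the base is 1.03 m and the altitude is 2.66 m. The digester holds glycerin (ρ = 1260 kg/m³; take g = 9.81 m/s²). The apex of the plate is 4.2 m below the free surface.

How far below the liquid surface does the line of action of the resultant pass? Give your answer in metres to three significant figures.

h_p = 6.04 m

γ = ρg = 1260 × 9.81 / 1000 = 12.3606 kN/m³.
With the apex up, the centroid sits 2h/3 = 2 × 2.66/3 = 1.77333 m below the apex, so the centroid depth is h_c = 4.2 + 1.77333 = 5.97333 m.
A = ½ × 1.03 × 2.66 = 1.3699 m².
Resultant F = γ·h_c·A = 12.3606 × 5.97333 × 1.3699 = 101.145 kN.
I_c = b·h³/36 = 1.03 × 2.66³/36 = 0.538492 m⁴.
Centre of pressure: y_p = y_c + I_c/(y_c·A) = 5.97333 + 0.538492/(5.97333 × 1.3699) = 5.97333 + 0.0658073 = 6.03914 m along the plane.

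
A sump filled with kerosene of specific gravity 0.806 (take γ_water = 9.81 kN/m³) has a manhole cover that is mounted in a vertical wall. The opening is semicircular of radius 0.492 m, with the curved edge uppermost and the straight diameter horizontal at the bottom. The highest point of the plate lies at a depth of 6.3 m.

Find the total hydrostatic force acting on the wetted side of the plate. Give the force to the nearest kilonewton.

F ≈ 20 kN

γ = 0.806 × 9.81 = 7.90686 kN/m³.
The centroid lies 4r/(3π) = 0.208811 m above the diameter, so r − 4r/(3π) = 0.492 − 0.208811 = 0.283189 m below the topmost point, so the centroid depth is h_c = 6.3 + 0.283189 = 6.58319 m.
A = πr²/2 = π × 0.492²/2 = 0.380233 m².
Resultant F = γ·h_c·A = 7.90686 × 6.58319 × 0.380233 = 19.792 kN.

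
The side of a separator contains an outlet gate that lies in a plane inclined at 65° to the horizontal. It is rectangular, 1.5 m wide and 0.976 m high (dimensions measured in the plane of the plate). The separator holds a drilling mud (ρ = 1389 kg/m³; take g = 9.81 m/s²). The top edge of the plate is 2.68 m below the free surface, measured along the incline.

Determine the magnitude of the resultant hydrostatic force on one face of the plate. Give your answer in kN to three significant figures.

γ = ρg = 1389 × 9.81 / 1000 = 13.62609 kN/m³.
Let θ = 65° be the plate's angle to the horizontal; measure y along the incline from where the plane meets the free surface. Vertical depth h = y·sinθ with sinθ = 0.906308.
The centroid lies 0.976/2 = 0.488 m below the top edge, so y_c = 2.68 + 0.488 = 3.168 m and h_c = 3.168 × 0.906308 = 2.87118 m.
A = 1.5 × 0.976 = 1.464 m².
Resultant F = γ·h_c·A = 13.62609 × 2.87118 × 1.464 = 57.276 kN.

F ≈ 57.3 kN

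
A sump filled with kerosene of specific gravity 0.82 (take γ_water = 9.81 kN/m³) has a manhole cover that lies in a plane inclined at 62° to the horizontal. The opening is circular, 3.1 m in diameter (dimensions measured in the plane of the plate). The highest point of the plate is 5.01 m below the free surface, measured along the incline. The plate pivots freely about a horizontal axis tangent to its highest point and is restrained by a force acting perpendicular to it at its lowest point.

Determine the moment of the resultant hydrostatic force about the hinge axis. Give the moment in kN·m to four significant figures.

M ≈ 577.3 kN·m

γ = 0.82 × 9.81 = 8.0442 kN/m³.
Let θ = 62° be the plate's angle to the horizontal; measure y along the incline from where the plane meets the free surface. Vertical depth h = y·sinθ with sinθ = 0.882948.
The centroid is at the centre, 1.55 m below the top of the plate, so y_c = 5.01 + 1.55 = 6.56 m and h_c = 6.56 × 0.882948 = 5.79214 m.
A = π(1.55)² = 7.54768 m².
Resultant F = γ·h_c·A = 8.0442 × 5.79214 × 7.54768 = 351.67 kN.
I_c = πr⁴/4 = π × 1.55⁴/4 = 4.53332 m⁴.
Centre of pressure: y_p = y_c + I_c/(y_c·A) = 6.56 + 4.53332/(6.56 × 7.54768) = 6.56 + 0.0915586 = 6.65156 m along the plane.
The resultant acts 1.55 + 0.0915586 = 1.64156 m (along the plate) below the hinge at the top edge, so the moment about the hinge is M = F × 1.64156 = 351.67 × 1.64156 = 577.287 kN·m.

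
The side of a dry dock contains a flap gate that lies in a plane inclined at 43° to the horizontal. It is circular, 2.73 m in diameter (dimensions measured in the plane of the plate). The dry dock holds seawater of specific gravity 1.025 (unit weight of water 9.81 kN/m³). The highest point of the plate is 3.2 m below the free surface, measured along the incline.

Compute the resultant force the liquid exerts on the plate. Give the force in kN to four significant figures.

F ≈ 183.2 kN

γ = 1.025 × 9.81 = 10.05525 kN/m³.
Let θ = 43° be the plate's angle to the horizontal; measure y along the incline from where the plane meets the free surface. Vertical depth h = y·sinθ with sinθ = 0.681998.
The centroid is at the centre, 1.365 m below the top of the plate, so y_c = 3.2 + 1.365 = 4.565 m and h_c = 4.565 × 0.681998 = 3.11332 m.
A = π(1.365)² = 5.85349 m².
Resultant F = γ·h_c·A = 10.05525 × 3.11332 × 5.85349 = 183.245 kN.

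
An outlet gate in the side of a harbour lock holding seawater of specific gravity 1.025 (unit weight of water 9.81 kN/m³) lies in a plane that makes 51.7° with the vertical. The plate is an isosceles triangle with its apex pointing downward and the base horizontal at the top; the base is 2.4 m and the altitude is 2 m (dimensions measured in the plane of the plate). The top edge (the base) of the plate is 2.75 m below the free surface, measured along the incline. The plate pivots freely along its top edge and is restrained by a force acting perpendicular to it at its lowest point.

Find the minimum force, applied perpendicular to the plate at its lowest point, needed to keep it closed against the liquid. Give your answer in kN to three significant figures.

γ = 1.025 × 9.81 = 10.05525 kN/m³.
The plate makes 51.7° with the vertical, i.e. θ = 90° − 51.7° = 38.3° to the horizontal. Measuring y along the incline from the free-surface line, vertical depth h = y·sinθ with sinθ = 0.619779.
With the apex down, the centroid sits h/3 = 2/3 = 0.666667 m below the base (the top edge), so y_c = 2.75 + 0.666667 = 3.41667 m and h_c = 3.41667 × 0.619779 = 2.11758 m.
A = ½ × 2.4 × 2 = 2.4 m².
Resultant F = γ·h_c·A = 10.05525 × 2.11758 × 2.4 = 51.1027 kN.
I_c = b·h³/36 = 2.4 × 2³/36 = 0.533333 m⁴.
Centre of pressure: y_p = y_c + I_c/(y_c·A) = 3.41667 + 0.533333/(3.41667 × 2.4) = 3.41667 + 0.0650405 = 3.48171 m along the plane.
The resultant acts 0.666667 + 0.0650405 = 0.731707 m (along the plate) below the hinge at the top edge, so the moment about the hinge is M = F × 0.731707 = 51.1027 × 0.731707 = 37.3922 kN·m.
A normal force at the bottom, 2 m from the hinge, must supply this moment: P = 37.3922/2 = 18.6961 kN.

P ≈ 18.7 kN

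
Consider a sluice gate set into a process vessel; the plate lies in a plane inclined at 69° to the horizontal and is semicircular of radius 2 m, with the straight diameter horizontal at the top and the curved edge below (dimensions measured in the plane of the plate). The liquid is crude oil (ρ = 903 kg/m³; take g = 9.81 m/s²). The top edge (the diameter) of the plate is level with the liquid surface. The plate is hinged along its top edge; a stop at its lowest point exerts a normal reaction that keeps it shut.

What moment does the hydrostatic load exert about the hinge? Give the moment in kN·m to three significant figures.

γ = ρg = 903 × 9.81 / 1000 = 8.85843 kN/m³.
Let θ = 69° be the plate's angle to the horizontal; measure y along the incline from where the plane meets the free surface. Vertical depth h = y·sinθ with sinθ = 0.933580.
The centroid of a semicircle lies 4r/(3π) = 0.848826 m from the diameter, here below the top edge, so y_c = 0.848826 m and h_c = 0.848826 × 0.933580 = 0.792447 m.
A = πr²/2 = π × 2²/2 = 6.28319 m².
Resultant F = γ·h_c·A = 8.85843 × 0.792447 × 6.28319 = 44.107 kN.
I_c = (π/8 − 8/(9π))·r⁴ = 0.109757 × 2⁴ = 1.75611 m⁴.
Centre of pressure: y_p = y_c + I_c/(y_c·A) = 0.848826 + 1.75611/(0.848826 × 6.28319) = 0.848826 + 0.329271 = 1.1781 m along the plane.
The resultant acts 0.848826 + 0.329271 = 1.1781 m (along the plate) below the hinge at the top edge, so the moment about the hinge is M = F × 1.1781 = 44.107 × 1.1781 = 51.9625 kN·m.

M ≈ 52.0 kN·m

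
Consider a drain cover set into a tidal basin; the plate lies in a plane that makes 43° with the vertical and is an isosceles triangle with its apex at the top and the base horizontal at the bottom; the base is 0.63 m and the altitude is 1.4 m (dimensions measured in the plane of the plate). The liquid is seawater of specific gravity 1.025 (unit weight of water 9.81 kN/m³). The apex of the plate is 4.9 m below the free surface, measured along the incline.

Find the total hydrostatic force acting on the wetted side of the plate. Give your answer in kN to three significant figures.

F ≈ 18.9 kN

γ = 1.025 × 9.81 = 10.05525 kN/m³.
The plate makes 43° with the vertical, i.e. θ = 90° − 43° = 47° to the horizontal. Measuring y along the incline from the free-surface line, vertical depth h = y·sinθ with sinθ = 0.731354.
With the apex up, the centroid sits 2h/3 = 2 × 1.4/3 = 0.933333 m below the apex, so y_c = 4.9 + 0.933333 = 5.83333 m and h_c = 5.83333 × 0.731354 = 4.26623 m.
A = ½ × 0.63 × 1.4 = 0.441 m².
Resultant F = γ·h_c·A = 10.05525 × 4.26623 × 0.441 = 18.918 kN.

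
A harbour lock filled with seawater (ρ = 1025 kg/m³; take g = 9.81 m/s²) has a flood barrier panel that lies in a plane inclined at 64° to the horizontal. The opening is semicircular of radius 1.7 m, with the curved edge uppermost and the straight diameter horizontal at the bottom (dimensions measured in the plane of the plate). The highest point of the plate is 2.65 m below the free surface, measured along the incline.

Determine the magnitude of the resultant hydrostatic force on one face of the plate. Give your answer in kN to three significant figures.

γ = ρg = 1025 × 9.81 / 1000 = 10.05525 kN/m³.
Let θ = 64° be the plate's angle to the horizontal; measure y along the incline from where the plane meets the free surface. Vertical depth h = y·sinθ with sinθ = 0.898794.
The centroid lies 4r/(3π) = 0.721502 m above the diameter, so r − 4r/(3π) = 1.7 − 0.721502 = 0.978498 m below the topmost point, so y_c = 2.65 + 0.978498 = 3.6285 m and h_c = 3.6285 × 0.898794 = 3.26127 m.
A = πr²/2 = π × 1.7²/2 = 4.5396 m².
Resultant F = γ·h_c·A = 10.05525 × 3.26127 × 4.5396 = 148.867 kN.

F ≈ 149 kN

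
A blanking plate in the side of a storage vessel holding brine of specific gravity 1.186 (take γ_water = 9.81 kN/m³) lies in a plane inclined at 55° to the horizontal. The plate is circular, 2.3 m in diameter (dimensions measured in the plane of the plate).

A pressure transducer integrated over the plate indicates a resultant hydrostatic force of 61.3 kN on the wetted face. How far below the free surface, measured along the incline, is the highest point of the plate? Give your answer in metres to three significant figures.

y_top ≈ 0.398 m

γ = 1.186 × 9.81 = 11.63466 kN/m³.
A = π(1.15)² = 4.15476 m².
From F = γ·h_c·A, the centroid depth is h_c = 61.3/(11.63466 × 4.15476) = 1.26812 m.
Let θ = 55° be the plate's angle to the horizontal; measure y along the incline from where the plane meets the free surface. Vertical depth h = y·sinθ with sinθ = 0.819152.
Along the incline, y_c = h_c/sinθ = 1.26812/0.819152 = 1.54809 m.
The centroid is at the centre, 1.15 m below the top of the plate, so the highest point sits at y_top = 1.54809 − 1.15 = 0.39809 m along the incline.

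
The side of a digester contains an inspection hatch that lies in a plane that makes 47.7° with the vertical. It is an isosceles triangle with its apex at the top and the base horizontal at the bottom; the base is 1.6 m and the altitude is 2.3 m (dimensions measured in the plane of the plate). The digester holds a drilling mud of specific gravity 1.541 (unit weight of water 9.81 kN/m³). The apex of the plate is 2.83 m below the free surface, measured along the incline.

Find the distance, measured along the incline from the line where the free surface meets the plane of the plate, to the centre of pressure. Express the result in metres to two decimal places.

y_p = 4.43 m

γ = 1.541 × 9.81 = 15.11721 kN/m³.
The plate makes 47.7° with the vertical, i.e. θ = 90° − 47.7° = 42.3° to the horizontal. Measuring y along the incline from the free-surface line, vertical depth h = y·sinθ with sinθ = 0.673013.
With the apex up, the centroid sits 2h/3 = 2 × 2.3/3 = 1.53333 m below the apex, so y_c = 2.83 + 1.53333 = 4.36333 m and h_c = 4.36333 × 0.673013 = 2.93658 m.
A = ½ × 1.6 × 2.3 = 1.84 m².
Resultant F = γ·h_c·A = 15.11721 × 2.93658 × 1.84 = 81.6829 kN.
I_c = b·h³/36 = 1.6 × 2.3³/36 = 0.540756 m⁴.
Centre of pressure: y_p = y_c + I_c/(y_c·A) = 4.36333 + 0.540756/(4.36333 × 1.84) = 4.36333 + 0.0673543 = 4.43068 m along the plane.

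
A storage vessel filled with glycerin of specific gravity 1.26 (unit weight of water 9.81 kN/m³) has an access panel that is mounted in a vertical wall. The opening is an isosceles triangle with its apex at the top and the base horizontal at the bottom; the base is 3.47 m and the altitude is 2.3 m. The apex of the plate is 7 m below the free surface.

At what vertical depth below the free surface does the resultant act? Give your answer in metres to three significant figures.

h_p = 8.57 m

γ = 1.26 × 9.81 = 12.3606 kN/m³.
With the apex up, the centroid sits 2h/3 = 2 × 2.3/3 = 1.53333 m below the apex, so the centroid depth is h_c = 7 + 1.53333 = 8.53333 m.
A = ½ × 3.47 × 2.3 = 3.9905 m².
Resultant F = γ·h_c·A = 12.3606 × 8.53333 × 3.9905 = 420.906 kN.
I_c = b·h³/36 = 3.47 × 2.3³/36 = 1.17276 m⁴.
Centre of pressure: y_p = y_c + I_c/(y_c·A) = 8.53333 + 1.17276/(8.53333 × 3.9905) = 8.53333 + 0.03444 = 8.56777 m along the plane.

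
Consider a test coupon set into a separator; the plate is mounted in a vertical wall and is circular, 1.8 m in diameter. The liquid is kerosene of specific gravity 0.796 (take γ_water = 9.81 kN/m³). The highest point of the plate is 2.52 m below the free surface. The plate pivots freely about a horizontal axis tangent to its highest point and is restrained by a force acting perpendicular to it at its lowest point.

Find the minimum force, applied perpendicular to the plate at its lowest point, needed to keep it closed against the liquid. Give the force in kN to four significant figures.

γ = 0.796 × 9.81 = 7.80876 kN/m³.
The centroid is at the centre, 0.9 m below the top of the plate, so the centroid depth is h_c = 2.52 + 0.9 = 3.42 m.
A = π(0.9)² = 2.54469 m².
Resultant F = γ·h_c·A = 7.80876 × 3.42 × 2.54469 = 67.9584 kN.
I_c = πr⁴/4 = π × 0.9⁴/4 = 0.5153 m⁴.
Centre of pressure: y_p = y_c + I_c/(y_c·A) = 3.42 + 0.5153/(3.42 × 2.54469) = 3.42 + 0.0592106 = 3.47921 m along the plane.
The resultant acts 0.9 + 0.0592106 = 0.959211 m (along the plate) below the hinge at the top edge, so the moment about the hinge is M = F × 0.959211 = 67.9584 × 0.959211 = 65.1864 kN·m.
A normal force at the bottom, 1.8 m from the hinge, must supply this moment: P = 65.1864/1.8 = 36.2147 kN.

P ≈ 36.21 kN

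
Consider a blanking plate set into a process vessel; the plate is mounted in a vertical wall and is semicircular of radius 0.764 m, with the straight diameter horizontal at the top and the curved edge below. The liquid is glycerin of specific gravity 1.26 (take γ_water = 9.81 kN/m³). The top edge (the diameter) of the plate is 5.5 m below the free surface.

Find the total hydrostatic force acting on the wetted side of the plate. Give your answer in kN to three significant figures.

F ≈ 66.0 kN

γ = 1.26 × 9.81 = 12.3606 kN/m³.
The centroid of a semicircle lies 4r/(3π) = 0.324252 m from the diameter, here below the top edge, so the centroid depth is h_c = 5.5 + 0.324252 = 5.82425 m.
A = πr²/2 = π × 0.764²/2 = 0.916868 m².
Resultant F = γ·h_c·A = 12.3606 × 5.82425 × 0.916868 = 66.0065 kN.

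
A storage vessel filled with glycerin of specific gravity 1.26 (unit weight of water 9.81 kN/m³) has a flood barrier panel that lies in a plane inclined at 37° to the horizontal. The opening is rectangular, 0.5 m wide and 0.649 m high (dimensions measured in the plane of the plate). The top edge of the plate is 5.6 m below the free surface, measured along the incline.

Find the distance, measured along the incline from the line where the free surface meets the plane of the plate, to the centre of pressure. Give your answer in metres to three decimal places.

γ = 1.26 × 9.81 = 12.3606 kN/m³.
Let θ = 37° be the plate's angle to the horizontal; measure y along the incline from where the plane meets the free surface. Vertical depth h = y·sinθ with sinθ = 0.601815.
The centroid lies 0.649/2 = 0.3245 m below the top edge, so y_c = 5.6 + 0.3245 = 5.9245 m and h_c = 5.9245 × 0.601815 = 3.56545 m.
A = 0.5 × 0.649 = 0.3245 m².
Resultant F = γ·h_c·A = 12.3606 × 3.56545 × 0.3245 = 14.3011 kN.
I_c = b·h³/12 = 0.5 × 0.649³/12 = 0.01139 m⁴.
Centre of pressure: y_p = y_c + I_c/(y_c·A) = 5.9245 + 0.01139/(5.9245 × 0.3245) = 5.9245 + 0.00592458 = 5.93042 m along the plane.

y_p = 5.930 m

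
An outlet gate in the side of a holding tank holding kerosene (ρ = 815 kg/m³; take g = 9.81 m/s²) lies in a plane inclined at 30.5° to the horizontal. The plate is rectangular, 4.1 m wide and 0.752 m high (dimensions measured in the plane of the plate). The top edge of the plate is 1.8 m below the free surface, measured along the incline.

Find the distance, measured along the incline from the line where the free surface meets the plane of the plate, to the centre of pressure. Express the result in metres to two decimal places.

γ = ρg = 815 × 9.81 / 1000 = 7.99515 kN/m³.
Let θ = 30.5° be the plate's angle to the horizontal; measure y along the incline from where the plane meets the free surface. Vertical depth h = y·sinθ with sinθ = 0.507538.
The centroid lies 0.752/2 = 0.376 m below the top edge, so y_c = 1.8 + 0.376 = 2.176 m and h_c = 2.176 × 0.507538 = 1.1044 m.
A = 4.1 × 0.752 = 3.0832 m².
Resultant F = γ·h_c·A = 7.99515 × 1.1044 × 3.0832 = 27.2242 kN.
I_c = b·h³/12 = 4.1 × 0.752³/12 = 0.145297 m⁴.
Centre of pressure: y_p = y_c + I_c/(y_c·A) = 2.176 + 0.145297/(2.176 × 3.0832) = 2.176 + 0.0216569 = 2.19766 m along the plane.

y_p = 2.20 m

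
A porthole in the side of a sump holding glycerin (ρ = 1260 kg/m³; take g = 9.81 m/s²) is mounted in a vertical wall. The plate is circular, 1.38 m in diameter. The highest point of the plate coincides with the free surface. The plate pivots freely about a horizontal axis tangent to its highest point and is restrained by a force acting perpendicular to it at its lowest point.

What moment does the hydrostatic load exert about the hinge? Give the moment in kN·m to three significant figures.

γ = ρg = 1260 × 9.81 / 1000 = 12.3606 kN/m³.
The centroid is at the centre, 0.69 m below the top of the plate, so the centroid depth is h_c = 0.69 m.
A = π(0.69)² = 1.49571 m².
Resultant F = γ·h_c·A = 12.3606 × 0.69 × 1.49571 = 12.7566 kN.
I_c = πr⁴/4 = π × 0.69⁴/4 = 0.178027 m⁴.
Centre of pressure: y_p = y_c + I_c/(y_c·A) = 0.69 + 0.178027/(0.69 × 1.49571) = 0.69 + 0.1725 = 0.8625 m along the plane.
The resultant acts 0.69 + 0.1725 = 0.8625 m (along the plate) below the hinge at the top edge, so the moment about the hinge is M = F × 0.8625 = 12.7566 × 0.8625 = 11.0026 kN·m.

M ≈ 11.0 kN·m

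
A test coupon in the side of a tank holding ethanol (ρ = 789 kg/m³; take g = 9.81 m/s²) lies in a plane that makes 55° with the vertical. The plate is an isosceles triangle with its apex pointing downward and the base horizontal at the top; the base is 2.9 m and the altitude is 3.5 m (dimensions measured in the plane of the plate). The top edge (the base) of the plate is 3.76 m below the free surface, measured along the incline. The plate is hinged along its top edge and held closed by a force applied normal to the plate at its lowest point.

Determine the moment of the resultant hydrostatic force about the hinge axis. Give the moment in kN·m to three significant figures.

M ≈ 145 kN·m

γ = ρg = 789 × 9.81 / 1000 = 7.74009 kN/m³.
The plate makes 55° with the vertical, i.e. θ = 90° − 55° = 35° to the horizontal. Measuring y along the incline from the free-surface line, vertical depth h = y·sinθ with sinθ = 0.573576.
With the apex down, the centroid sits h/3 = 3.5/3 = 1.16667 m below the base (the top edge), so y_c = 3.76 + 1.16667 = 4.92667 m and h_c = 4.92667 × 0.573576 = 2.82582 m.
A = ½ × 2.9 × 3.5 = 5.075 m².
Resultant F = γ·h_c·A = 7.74009 × 2.82582 × 5.075 = 111.001 kN.
I_c = b·h³/36 = 2.9 × 3.5³/36 = 3.45382 m⁴.
Centre of pressure: y_p = y_c + I_c/(y_c·A) = 4.92667 + 3.45382/(4.92667 × 5.075) = 4.92667 + 0.138137 = 5.06481 m along the plane.
The resultant acts 1.16667 + 0.138137 = 1.30481 m (along the plate) below the hinge at the top edge, so the moment about the hinge is M = F × 1.30481 = 111.001 × 1.30481 = 144.835 kN·m.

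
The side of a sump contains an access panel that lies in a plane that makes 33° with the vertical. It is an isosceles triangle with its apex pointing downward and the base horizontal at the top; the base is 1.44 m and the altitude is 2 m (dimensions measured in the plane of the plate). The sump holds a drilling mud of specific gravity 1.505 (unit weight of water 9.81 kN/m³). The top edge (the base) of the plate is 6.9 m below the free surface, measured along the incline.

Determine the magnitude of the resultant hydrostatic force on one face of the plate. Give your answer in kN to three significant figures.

γ = 1.505 × 9.81 = 14.76405 kN/m³.
The plate makes 33° with the vertical, i.e. θ = 90° − 33° = 57° to the horizontal. Measuring y along the incline from the free-surface line, vertical depth h = y·sinθ with sinθ = 0.838671.
With the apex down, the centroid sits h/3 = 2/3 = 0.666667 m below the base (the top edge), so y_c = 6.9 + 0.666667 = 7.56667 m and h_c = 7.56667 × 0.838671 = 6.34595 m.
A = ½ × 1.44 × 2 = 1.44 m².
Resultant F = γ·h_c·A = 14.76405 × 6.34595 × 1.44 = 134.916 kN.

F ≈ 135 kN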